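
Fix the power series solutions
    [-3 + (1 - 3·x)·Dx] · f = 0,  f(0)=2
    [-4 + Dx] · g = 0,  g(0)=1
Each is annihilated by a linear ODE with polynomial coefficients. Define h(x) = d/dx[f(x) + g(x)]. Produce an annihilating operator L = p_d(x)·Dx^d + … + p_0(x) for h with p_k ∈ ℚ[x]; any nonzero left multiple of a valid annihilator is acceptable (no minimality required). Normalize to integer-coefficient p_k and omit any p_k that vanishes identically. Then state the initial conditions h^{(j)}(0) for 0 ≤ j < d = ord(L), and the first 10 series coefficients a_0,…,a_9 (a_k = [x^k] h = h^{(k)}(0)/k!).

L = (60 + 144·x) + (-19 - 48·x + 72·x^2)·Dx + (1 + 3·x - 18·x^2)·Dx^2  (order 2).
h: a_k = 10, 52, 194, 2072/3, 7418/3, 131732/15, 1378834/45, 33071536/315, 111604658/315, 3348086492/2835, …
ICs: h(0) = 10, h′(0) = 52.

f: a_k = 2, 6, 18, 54, 162, 486, 1458, 4374, 13122, 39366, …
g: a_k = 1, 4, 8, 32/3, 32/3, 128/15, 256/45, 1024/315, 512/315, 2048/2835, …
Weyl lclm of L_f,L_g ⇒ L₀ (ord ≤ 2).
Derive L from L₀ (diff closure).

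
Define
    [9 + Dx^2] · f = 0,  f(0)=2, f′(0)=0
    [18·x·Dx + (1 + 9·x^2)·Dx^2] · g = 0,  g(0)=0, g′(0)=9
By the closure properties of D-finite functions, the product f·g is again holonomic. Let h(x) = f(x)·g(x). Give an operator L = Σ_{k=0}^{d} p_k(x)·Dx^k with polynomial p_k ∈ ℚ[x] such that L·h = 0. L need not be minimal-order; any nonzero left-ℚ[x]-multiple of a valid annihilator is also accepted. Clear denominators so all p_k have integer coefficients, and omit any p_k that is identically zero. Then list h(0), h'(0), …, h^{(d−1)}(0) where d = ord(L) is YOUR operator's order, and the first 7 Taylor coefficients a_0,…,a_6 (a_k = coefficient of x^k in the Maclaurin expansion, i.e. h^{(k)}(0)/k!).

f: a_k = 2, 0, -9, 0, 27/4, 0, -81/40, …
g: a_k = 0, 9, 0, -27, 0, 729/5, 0, …
h₀=f·g: eliminate ⇒ L₀, order ≤ 2·2.
L = (810 + 18954·x^2 + 72171·x^4 + 236196·x^6 + 531441·x^8) + (972·x + 14580·x^3 + 78732·x^5 + 236196·x^7)·Dx + (108 + 2592·x^2 + 13122·x^4 + 52488·x^6 + 118098·x^8)·Dx^2 + (108·x + 1620·x^3 + 8748·x^5 + 26244·x^7)·Dx^3 + (2 + 54·x^2 + 567·x^4 + 2916·x^6 + 6561·x^8)·Dx^4  (order 4).
h: a_k = 0, 18, 0, -135, 0, 11907/20, 0, …
ICs: h(0) = 0, h′(0) = 18, h′′(0) = 0, h′′′(0) = -810.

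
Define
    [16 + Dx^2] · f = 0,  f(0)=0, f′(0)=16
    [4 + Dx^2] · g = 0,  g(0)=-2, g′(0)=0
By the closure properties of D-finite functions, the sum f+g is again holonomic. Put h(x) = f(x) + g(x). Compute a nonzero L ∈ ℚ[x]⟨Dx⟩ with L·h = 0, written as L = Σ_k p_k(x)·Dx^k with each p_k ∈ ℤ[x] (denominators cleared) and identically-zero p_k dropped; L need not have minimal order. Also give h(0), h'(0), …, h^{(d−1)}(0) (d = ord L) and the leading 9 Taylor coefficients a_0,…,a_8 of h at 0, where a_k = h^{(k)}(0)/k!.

L = 64 + 20·Dx^2 + Dx^4  (order 4).
h: a_k = -2, 16, 4, -128/3, -4/3, 512/15, 8/45, -4096/315, -4/315, …
ICs: h(0) = -2, h′(0) = 16, h′′(0) = 8, h′′′(0) = -256.

f: a_k = 0, 16, 0, -128/3, 0, 512/15, 0, -4096/315, 0, …
g: a_k = -2, 0, 4, 0, -4/3, 0, 8/45, 0, -4/315, …
Weyl lclm of L_f,L_g ⇒ L₀ (ord ≤ 4).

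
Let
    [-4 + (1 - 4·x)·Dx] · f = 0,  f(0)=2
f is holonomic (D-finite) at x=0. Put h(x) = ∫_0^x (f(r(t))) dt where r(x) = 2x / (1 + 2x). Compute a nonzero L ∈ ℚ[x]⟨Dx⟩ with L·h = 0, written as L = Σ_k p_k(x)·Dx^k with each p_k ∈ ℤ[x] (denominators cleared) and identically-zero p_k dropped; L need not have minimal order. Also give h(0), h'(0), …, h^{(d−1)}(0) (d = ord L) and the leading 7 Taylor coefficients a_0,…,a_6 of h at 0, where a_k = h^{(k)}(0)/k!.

f: a_k = 2, 8, 32, 128, 512, 2048, 8192, …
f∘r: x↦r, Dx↦Dx/r' in L_f ⇒ L₀.
h=∫h₀ ⇒ L = L₀·Dx.
L = 8·Dx + (-1 + 4·x + 12·x^2)·Dx^2  (order 2).
h: a_k = 0, 2, 8, 32, 144, 3456/5, 3456, …
ICs: h(0) = 0, h′(0) = 2.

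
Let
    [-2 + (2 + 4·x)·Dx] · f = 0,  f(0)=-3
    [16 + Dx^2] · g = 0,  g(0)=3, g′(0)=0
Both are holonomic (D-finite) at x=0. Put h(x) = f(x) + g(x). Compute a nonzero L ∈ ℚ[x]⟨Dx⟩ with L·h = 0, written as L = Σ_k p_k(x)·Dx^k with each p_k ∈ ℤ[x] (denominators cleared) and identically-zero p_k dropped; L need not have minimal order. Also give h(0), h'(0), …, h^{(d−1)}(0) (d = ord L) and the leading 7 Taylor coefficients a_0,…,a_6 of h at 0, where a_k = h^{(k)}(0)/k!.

f: a_k = -3, -3, 3/2, -3/2, 15/8, -21/8, 63/16, …
g: a_k = 3, 0, -24, 0, 32, 0, -256/15, …
f+g: L₀ = lclm(L_f,L_g), ord ≤ 1+2.
L = (-304 - 1024·x - 1024·x^2) + (240 + 1504·x + 3072·x^2 + 2048·x^3)·Dx + (-19 - 64·x - 64·x^2)·Dx^2 + (15 + 94·x + 192·x^2 + 128·x^3)·Dx^3  (order 3).
h: a_k = 0, -3, -45/2, -3/2, 271/8, -21/8, -3151/240, …
ICs: h(0) = 0, h′(0) = -3, h′′(0) = -45.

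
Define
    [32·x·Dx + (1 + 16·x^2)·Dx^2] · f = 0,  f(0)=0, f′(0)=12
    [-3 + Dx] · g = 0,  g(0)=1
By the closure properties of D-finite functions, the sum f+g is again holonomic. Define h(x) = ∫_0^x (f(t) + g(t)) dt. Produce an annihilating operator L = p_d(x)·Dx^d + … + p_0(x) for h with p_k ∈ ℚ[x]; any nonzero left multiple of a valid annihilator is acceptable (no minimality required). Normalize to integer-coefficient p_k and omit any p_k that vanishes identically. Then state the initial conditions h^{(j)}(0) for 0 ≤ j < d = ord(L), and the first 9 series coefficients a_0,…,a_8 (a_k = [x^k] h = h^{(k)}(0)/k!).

f: a_k = 0, 12, 0, -64, 0, 3072/5, 0, -49152/7, 0, …
g: a_k = 1, 3, 9/2, 9/2, 27/8, 81/40, 81/80, 243/560, 729/4480, …
Sum ⇒ L₀ = lclm(L_f,L_g) in ℚ(x)⟨Dx⟩.
h=∫₀ˣh₀: take L = L₀·Dx.
L = (96 - 288·x - 4608·x^2 - 4608·x^3)·Dx^2 + (-41 + 1248·x^2 - 2304·x^4)·Dx^3 + (3 + 32·x + 96·x^2 + 512·x^3 + 768·x^4)·Dx^4  (order 4).
h: a_k = 0, 1, 15/2, 3/2, -119/8, 27/40, 8219/80, 81/560, -3931917/4480, …
ICs: h(0) = 0, h′(0) = 1, h′′(0) = 15, h′′′(0) = 9.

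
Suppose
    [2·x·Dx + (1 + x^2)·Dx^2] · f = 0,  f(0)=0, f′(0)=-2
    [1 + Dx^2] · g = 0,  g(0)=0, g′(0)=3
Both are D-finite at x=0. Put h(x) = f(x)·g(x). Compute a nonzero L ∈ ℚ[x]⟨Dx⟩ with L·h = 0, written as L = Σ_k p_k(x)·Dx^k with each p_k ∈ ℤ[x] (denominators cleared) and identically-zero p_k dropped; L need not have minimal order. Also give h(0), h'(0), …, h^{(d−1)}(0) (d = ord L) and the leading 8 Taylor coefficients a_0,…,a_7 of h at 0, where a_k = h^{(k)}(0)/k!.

L = (10 + 26·x^2 + 11·x^4 + 4·x^6 + x^8) + (12·x + 20·x^3 + 12·x^5 + 4·x^7)·Dx + (12 + 32·x^2 + 18·x^4 + 8·x^6 + 2·x^8)·Dx^2 + (12·x + 20·x^3 + 12·x^5 + 4·x^7)·Dx^3 + (2 + 6·x^2 + 7·x^4 + 4·x^6 + x^8)·Dx^4  (order 4).
h: a_k = 0, 0, -6, 0, 3, 0, -19/12, 0, …
ICs: h(0) = 0, h′(0) = 0, h′′(0) = -12, h′′′(0) = 0.

f: a_k = 0, -2, 0, 2/3, 0, -2/5, 0, 2/7, …
g: a_k = 0, 3, 0, -1/2, 0, 1/40, 0, -1/1680, …
Sym-product of L_f,L_g gives L₀ (≤ ord 4).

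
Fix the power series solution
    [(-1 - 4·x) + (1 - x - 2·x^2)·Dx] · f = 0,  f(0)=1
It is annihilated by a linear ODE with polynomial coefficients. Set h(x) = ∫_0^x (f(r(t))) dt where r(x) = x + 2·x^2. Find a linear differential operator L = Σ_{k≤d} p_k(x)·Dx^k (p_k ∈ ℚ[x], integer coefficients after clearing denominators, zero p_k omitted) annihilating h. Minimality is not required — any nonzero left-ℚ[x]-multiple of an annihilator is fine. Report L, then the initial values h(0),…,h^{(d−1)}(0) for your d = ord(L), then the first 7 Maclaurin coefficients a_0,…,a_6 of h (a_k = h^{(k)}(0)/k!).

f: a_k = 1, 1, 3, 5, 11, 21, 43, …
f∘r: x↦r, Dx↦Dx/r' in L_f ⇒ L₀.
h=∫h₀ ⇒ L = L₀·Dx.
L = (1 + 8·x + 24·x^2 + 32·x^3)·Dx + (-1 + x + 4·x^2 + 8·x^3 + 8·x^4)·Dx^2  (order 2).
h: a_k = 0, 1, 1/2, 5/3, 17/4, 53/5, 169/6, …
ICs: h(0) = 0, h′(0) = 1.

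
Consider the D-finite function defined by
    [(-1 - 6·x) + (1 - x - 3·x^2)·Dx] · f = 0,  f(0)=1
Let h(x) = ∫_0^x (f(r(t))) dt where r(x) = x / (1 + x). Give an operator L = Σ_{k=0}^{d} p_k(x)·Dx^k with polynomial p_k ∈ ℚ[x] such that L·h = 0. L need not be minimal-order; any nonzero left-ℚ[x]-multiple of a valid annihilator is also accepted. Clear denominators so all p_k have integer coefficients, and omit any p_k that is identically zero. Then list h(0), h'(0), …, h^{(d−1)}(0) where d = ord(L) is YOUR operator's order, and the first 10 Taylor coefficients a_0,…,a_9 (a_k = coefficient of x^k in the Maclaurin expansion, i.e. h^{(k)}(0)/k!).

L = (1 + 7·x)·Dx + (-1 - 2·x + 2·x^2 + 3·x^3)·Dx^2  (order 2).
h: a_k = 0, 1, 1/2, 1, 0, 9/5, -3/2, 36/7, -63/8, 19, …
ICs: h(0) = 0, h′(0) = 1.

f: a_k = 1, 1, 4, 7, 19, 40, 97, 217, 508, 1159, …
L₀ from L_f via x↦r, Dx↦r'^{-1}Dx.
h=∫h₀ ⇒ L = L₀·Dx.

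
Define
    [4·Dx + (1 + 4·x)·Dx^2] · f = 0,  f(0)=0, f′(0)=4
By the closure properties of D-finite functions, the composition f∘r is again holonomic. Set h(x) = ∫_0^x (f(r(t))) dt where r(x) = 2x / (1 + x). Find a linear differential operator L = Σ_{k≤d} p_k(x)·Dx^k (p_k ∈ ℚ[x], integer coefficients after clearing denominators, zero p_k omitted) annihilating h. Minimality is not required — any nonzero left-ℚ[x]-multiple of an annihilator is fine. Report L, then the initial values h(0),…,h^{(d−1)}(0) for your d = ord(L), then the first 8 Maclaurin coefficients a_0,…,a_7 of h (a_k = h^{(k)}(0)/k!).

L = (10 + 18·x)·Dx^2 + (1 + 10·x + 9·x^2)·Dx^3  (order 3).
h: a_k = 0, 0, 4, -40/3, 182/3, -328, 29524/15, -37960/3, …
ICs: h(0) = 0, h′(0) = 0, h′′(0) = 8.

f: a_k = 0, 4, -8, 64/3, -64, 1024/5, -2048/3, 16384/7, …
Substitute x→r, Dx→(1/r')Dx; clear ⇒ L₀.
h=∫₀ˣh₀: take L = L₀·Dx.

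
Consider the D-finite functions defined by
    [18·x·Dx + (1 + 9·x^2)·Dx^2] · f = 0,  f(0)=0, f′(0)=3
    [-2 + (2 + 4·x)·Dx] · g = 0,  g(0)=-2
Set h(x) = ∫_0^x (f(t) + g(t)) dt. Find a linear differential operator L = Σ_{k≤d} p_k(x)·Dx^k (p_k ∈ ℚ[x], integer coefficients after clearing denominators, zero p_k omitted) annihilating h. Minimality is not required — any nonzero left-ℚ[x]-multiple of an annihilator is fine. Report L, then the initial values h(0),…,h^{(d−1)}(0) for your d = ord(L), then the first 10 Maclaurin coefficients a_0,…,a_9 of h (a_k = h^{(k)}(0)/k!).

f: a_k = 0, 3, 0, -9, 0, 243/5, 0, -2187/7, 0, 2187, …
g: a_k = -2, -2, 1, -1, 5/4, -7/4, 21/8, -33/8, 429/64, -715/64, …
Sum ⇒ L₀ = lclm(L_f,L_g) in ℚ(x)⟨Dx⟩.
h=∫₀ˣh₀: take L = L₀·Dx.
L = (-36 - 180·x + 972·x^2 + 972·x^3)·Dx^2 + (-42 - 144·x + 720·x^2 + 3888·x^3 + 3402·x^4)·Dx^3 + (-2 + 32·x + 108·x^2 + 396·x^3 + 1134·x^4 + 972·x^5)·Dx^4  (order 4).
h: a_k = 0, -2, 1/2, 1/3, -5/2, 1/4, 937/120, 3/8, -17727/448, 143/192, …
ICs: h(0) = 0, h′(0) = -2, h′′(0) = 1, h′′′(0) = 2.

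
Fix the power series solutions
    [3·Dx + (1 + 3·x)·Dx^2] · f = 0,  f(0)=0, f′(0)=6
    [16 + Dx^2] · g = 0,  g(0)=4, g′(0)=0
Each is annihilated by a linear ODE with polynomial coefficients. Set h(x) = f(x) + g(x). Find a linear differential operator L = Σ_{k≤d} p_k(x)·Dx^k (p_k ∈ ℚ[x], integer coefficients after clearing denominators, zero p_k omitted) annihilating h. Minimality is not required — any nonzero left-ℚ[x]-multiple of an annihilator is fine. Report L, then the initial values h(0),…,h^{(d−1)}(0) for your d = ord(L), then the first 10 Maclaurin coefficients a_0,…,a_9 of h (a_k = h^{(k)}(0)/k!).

L = (1680 + 2304·x + 3456·x^2)·Dx + (272 + 1584·x + 3456·x^2 + 3456·x^3)·Dx^2 + (105 + 144·x + 216·x^2)·Dx^3 + (17 + 99·x + 216·x^2 + 216·x^3)·Dx^4  (order 4).
h: a_k = 4, 6, -41, 18, 13/6, 486/5, -11959/45, 4374/7, -2058523/1260, 4374, …
ICs: h(0) = 4, h′(0) = 6, h′′(0) = -82, h′′′(0) = 108.

f: a_k = 0, 6, -9, 18, -81/2, 486/5, -243, 4374/7, -6561/4, 4374, …
g: a_k = 4, 0, -32, 0, 128/3, 0, -1024/45, 0, 2048/315, 0, …
L₀ := lclm(L_f,L_g); ord L₀ ≤ 2+2.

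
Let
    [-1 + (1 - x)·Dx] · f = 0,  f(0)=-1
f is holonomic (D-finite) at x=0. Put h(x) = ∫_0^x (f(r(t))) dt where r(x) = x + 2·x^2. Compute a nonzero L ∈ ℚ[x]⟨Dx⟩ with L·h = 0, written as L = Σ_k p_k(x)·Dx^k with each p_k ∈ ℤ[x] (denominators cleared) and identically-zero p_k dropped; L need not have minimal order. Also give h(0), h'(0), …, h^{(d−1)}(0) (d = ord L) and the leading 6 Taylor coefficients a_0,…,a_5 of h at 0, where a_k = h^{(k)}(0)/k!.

f: a_k = -1, -1, -1, -1, -1, -1, …
Change of var in L_f (x↦r) gives L₀.
h=∫₀ˣh₀: take L = L₀·Dx.
L = (1 + 4·x)·Dx + (-1 + x + 2·x^2)·Dx^2  (order 2).
h: a_k = 0, -1, -1/2, -1, -5/4, -11/5, …
ICs: h(0) = 0, h′(0) = -1.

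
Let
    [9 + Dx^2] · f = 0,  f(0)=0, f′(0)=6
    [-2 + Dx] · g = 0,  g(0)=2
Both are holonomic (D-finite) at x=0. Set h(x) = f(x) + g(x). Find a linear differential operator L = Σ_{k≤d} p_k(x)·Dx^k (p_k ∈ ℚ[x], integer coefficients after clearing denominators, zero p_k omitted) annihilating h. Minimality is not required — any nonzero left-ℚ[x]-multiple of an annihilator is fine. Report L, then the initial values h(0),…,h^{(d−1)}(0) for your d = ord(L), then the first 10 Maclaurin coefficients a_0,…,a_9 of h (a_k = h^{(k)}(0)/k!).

f: a_k = 0, 6, 0, -9, 0, 81/20, 0, -243/280, 0, 243/2240, …
g: a_k = 2, 4, 4, 8/3, 4/3, 8/15, 8/45, 16/315, 4/315, 8/2835, …
h₀=f+g: left-lcm gives L₀, ord ≤ 3.
L = -18 + 9·Dx - 2·Dx^2 + Dx^3  (order 3).
h: a_k = 2, 10, 4, -19/3, 4/3, 55/12, 8/45, -2059/2520, 4/315, 577/5184, …
ICs: h(0) = 2, h′(0) = 10, h′′(0) = 8.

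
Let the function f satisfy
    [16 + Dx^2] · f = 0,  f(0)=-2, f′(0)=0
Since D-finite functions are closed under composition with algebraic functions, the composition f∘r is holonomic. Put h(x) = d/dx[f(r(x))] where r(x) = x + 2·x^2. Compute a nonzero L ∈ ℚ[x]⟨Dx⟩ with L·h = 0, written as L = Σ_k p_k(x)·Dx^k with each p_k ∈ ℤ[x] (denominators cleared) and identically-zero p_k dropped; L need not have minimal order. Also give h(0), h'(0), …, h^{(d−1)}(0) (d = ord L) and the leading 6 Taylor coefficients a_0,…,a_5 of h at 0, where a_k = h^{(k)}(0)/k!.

L = (64 + 256·x + 1536·x^2 + 4096·x^3 + 4096·x^4) + (-12 - 48·x)·Dx + (1 + 8·x + 16·x^2)·Dx^2  (order 2).
h: a_k = 0, 32, 192, 512/3, -2560/3, -45056/15, …
ICs: h(0) = 0, h′(0) = 32.

f: a_k = -2, 0, 16, 0, -64/3, 0, …
f∘r: x↦r, Dx↦Dx/r' in L_f ⇒ L₀.
h₀' ⇒ L via d/dx closure of L₀.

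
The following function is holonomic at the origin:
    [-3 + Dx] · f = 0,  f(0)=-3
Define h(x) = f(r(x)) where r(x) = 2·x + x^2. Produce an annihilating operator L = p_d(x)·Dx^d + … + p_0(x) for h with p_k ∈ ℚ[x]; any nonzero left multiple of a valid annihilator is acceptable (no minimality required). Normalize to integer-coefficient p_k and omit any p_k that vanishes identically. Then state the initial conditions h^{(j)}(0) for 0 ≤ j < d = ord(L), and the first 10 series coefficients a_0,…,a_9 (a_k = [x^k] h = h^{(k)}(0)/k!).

f: a_k = -3, -9, -27/2, -27/2, -81/8, -243/40, -243/80, -729/560, -2187/4480, -729/4480, …
L₀ from L_f via x↦r, Dx↦r'^{-1}Dx.
L = (-6 - 6·x) + Dx  (order 1).
h: a_k = -3, -18, -63, -162, -675/2, -2997/5, -9369/10, -46089/35, -473283/280, -8019/4, …
ICs: h(0) = -3.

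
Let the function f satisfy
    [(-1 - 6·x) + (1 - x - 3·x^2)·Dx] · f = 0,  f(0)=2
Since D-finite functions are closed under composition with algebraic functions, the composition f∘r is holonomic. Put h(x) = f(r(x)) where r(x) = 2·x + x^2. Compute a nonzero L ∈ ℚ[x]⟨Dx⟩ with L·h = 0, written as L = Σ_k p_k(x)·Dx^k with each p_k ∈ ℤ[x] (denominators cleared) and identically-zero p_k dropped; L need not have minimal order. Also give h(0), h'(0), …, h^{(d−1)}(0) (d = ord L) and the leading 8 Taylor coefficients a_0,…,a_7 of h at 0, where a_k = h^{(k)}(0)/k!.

L = (2 + 26·x + 36·x^2 + 12·x^3) + (-1 + 2·x + 13·x^2 + 12·x^3 + 3·x^4)·Dx  (order 1).
h: a_k = 2, 4, 34, 144, 784, 3860, 19742, 99504, …
ICs: h(0) = 2.

f: a_k = 2, 2, 8, 14, 38, 80, 194, 434, …
L₀ from L_f via x↦r, Dx↦r'^{-1}Dx.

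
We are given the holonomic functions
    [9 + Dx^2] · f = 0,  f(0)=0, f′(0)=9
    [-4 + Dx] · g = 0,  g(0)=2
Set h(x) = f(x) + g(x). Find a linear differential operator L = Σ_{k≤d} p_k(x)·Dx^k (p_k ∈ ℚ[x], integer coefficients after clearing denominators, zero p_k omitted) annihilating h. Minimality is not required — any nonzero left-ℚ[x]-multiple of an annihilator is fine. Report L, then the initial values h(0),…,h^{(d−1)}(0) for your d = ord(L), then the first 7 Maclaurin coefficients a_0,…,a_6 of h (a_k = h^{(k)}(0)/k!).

L = -36 + 9·Dx - 4·Dx^2 + Dx^3  (order 3).
h: a_k = 2, 17, 16, 47/6, 64/3, 2777/120, 512/45, …
ICs: h(0) = 2, h′(0) = 17, h′′(0) = 32.

f: a_k = 0, 9, 0, -27/2, 0, 243/40, 0, …
g: a_k = 2, 8, 16, 64/3, 64/3, 256/15, 512/45, …
h₀=f+g: left-lcm gives L₀, ord ≤ 3.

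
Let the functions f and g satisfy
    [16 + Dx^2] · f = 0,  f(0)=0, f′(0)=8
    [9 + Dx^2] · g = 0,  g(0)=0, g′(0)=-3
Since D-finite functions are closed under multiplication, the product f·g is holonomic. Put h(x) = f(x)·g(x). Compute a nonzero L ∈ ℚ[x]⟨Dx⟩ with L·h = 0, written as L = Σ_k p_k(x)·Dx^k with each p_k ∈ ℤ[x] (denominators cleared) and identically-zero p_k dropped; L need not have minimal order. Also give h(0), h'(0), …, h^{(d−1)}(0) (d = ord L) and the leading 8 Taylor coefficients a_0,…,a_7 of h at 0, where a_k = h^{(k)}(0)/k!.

L = 49 + 50·Dx^2 + Dx^4  (order 4).
h: a_k = 0, 0, -24, 0, 100, 0, -817/5, 0, …
ICs: h(0) = 0, h′(0) = 0, h′′(0) = -48, h′′′(0) = 0.

f: a_k = 0, 8, 0, -64/3, 0, 256/15, 0, -2048/315, …
g: a_k = 0, -3, 0, 9/2, 0, -81/40, 0, 243/560, …
Sym-product of L_f,L_g gives L₀ (≤ ord 4).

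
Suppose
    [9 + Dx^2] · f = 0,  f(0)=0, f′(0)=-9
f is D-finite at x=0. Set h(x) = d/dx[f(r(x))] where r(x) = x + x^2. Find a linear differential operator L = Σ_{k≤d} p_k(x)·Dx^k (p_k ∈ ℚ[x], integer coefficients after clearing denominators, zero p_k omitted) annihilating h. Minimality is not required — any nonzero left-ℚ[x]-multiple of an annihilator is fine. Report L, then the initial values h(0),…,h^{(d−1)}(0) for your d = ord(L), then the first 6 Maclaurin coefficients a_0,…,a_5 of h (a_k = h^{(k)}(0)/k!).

L = (21 + 72·x + 216·x^2 + 288·x^3 + 144·x^4) + (-6 - 12·x)·Dx + (1 + 4·x + 4·x^2)·Dx^2  (order 2).
h: a_k = -9, -18, 81/2, 162, 1377/8, -405/4, …
ICs: h(0) = -9, h′(0) = -18.

f: a_k = 0, -9, 0, 27/2, 0, -243/40, …
h₀=f(r): pull back L_f along r ⇒ L₀.
Derive L from L₀ (diff closure).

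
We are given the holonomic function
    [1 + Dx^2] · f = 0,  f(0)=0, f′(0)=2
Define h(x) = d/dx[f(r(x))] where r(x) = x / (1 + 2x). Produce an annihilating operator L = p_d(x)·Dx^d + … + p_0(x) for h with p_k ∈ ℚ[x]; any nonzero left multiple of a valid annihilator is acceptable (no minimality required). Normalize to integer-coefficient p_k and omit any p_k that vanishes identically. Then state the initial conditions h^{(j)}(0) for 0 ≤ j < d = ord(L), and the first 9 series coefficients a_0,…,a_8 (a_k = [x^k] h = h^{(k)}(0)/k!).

f: a_k = 0, 2, 0, -1/3, 0, 1/60, 0, -1/2520, 0, …
f∘r: x↦r, Dx↦Dx/r' in L_f ⇒ L₀.
h₀' ⇒ L via d/dx closure of L₀.
L = (25 + 96·x + 96·x^2) + (12 + 72·x + 144·x^2 + 96·x^3)·Dx + (1 + 8·x + 24·x^2 + 32·x^3 + 16·x^4)·Dx^2  (order 2).
h: a_k = 2, -8, 23, -56, 1441/12, -225, 123479/360, -13198/45, -12104063/20160, …
ICs: h(0) = 2, h′(0) = -8.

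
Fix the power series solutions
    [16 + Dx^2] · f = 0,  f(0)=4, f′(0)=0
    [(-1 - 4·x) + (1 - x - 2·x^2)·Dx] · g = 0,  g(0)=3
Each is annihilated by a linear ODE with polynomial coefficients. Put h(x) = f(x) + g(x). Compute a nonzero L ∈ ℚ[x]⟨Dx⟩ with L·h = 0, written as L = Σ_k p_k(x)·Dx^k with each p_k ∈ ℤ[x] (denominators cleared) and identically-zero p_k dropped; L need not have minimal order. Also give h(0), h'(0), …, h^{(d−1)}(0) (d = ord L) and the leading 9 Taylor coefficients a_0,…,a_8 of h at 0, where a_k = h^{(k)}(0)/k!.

L = (-368 - 1408·x + 256·x^2 - 512·x^3 - 2560·x^4 - 2048·x^5) + (176 - 336·x - 384·x^2 + 1024·x^3 + 384·x^4 - 1536·x^5 - 1024·x^6)·Dx + (-23 - 88·x + 16·x^2 - 32·x^3 - 160·x^4 - 128·x^5)·Dx^2 + (11 - 21·x - 24·x^2 + 64·x^3 + 24·x^4 - 96·x^5 - 64·x^6)·Dx^3  (order 3).
h: a_k = 7, 3, -23, 15, 227/3, 63, 4781/45, 255, 163643/315, …
ICs: h(0) = 7, h′(0) = 3, h′′(0) = -46.

f: a_k = 4, 0, -32, 0, 128/3, 0, -1024/45, 0, 2048/315, …
g: a_k = 3, 3, 9, 15, 33, 63, 129, 255, 513, …
f+g: L₀ = lclm(L_f,L_g), ord ≤ 2+1.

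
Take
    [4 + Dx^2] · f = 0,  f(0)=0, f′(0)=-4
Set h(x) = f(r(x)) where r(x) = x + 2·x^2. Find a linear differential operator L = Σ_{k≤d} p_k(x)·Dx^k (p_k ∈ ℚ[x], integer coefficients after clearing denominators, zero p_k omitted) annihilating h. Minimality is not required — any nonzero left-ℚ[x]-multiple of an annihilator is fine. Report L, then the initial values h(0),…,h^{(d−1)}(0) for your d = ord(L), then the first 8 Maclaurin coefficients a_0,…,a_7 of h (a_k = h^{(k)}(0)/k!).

f: a_k = 0, -4, 0, 8/3, 0, -8/15, 0, 16/315, …
Substitute x→r, Dx→(1/r')Dx; clear ⇒ L₀.
L = (4 + 48·x + 192·x^2 + 256·x^3) - 4·Dx + (1 + 4·x)·Dx^2  (order 2).
h: a_k = 0, -4, -8, 8/3, 16, 472/15, 16, -6704/315, …
ICs: h(0) = 0, h′(0) = -4.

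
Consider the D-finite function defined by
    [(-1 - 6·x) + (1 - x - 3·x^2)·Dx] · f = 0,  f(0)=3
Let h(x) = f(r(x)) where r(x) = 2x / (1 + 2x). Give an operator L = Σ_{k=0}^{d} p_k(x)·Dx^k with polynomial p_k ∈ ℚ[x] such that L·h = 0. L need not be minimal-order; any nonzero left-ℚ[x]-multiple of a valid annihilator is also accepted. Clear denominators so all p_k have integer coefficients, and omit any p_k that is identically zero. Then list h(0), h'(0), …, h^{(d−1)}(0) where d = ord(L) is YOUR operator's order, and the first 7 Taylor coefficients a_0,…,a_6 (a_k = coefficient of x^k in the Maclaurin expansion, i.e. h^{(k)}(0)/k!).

L = (2 + 28·x) + (-1 - 4·x + 8·x^2 + 24·x^3)·Dx  (order 1).
h: a_k = 3, 6, 36, 0, 432, -864, 6912, …
ICs: h(0) = 3.

f: a_k = 3, 3, 12, 21, 57, 120, 291, …
f∘r: x↦r, Dx↦Dx/r' in L_f ⇒ L₀.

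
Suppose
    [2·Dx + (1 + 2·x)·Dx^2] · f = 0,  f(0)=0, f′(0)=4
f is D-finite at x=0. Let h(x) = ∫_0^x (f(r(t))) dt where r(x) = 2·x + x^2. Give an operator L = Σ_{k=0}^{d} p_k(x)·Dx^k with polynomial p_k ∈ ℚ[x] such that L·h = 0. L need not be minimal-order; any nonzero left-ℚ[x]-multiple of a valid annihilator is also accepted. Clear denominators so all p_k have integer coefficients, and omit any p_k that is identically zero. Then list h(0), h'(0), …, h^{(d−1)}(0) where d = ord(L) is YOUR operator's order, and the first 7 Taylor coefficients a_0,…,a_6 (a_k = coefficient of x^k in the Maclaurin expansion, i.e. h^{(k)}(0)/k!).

f: a_k = 0, 4, -4, 16/3, -8, 64/5, -64/3, …
Change of var in L_f (x↦r) gives L₀.
h=∫₀ˣh₀: take L = L₀·Dx.
L = (3 + 4·x + 2·x^2)·Dx^2 + (1 + 5·x + 6·x^2 + 2·x^3)·Dx^3  (order 3).
h: a_k = 0, 0, 4, -4, 20/3, -68/5, 464/15, …
ICs: h(0) = 0, h′(0) = 0, h′′(0) = 8.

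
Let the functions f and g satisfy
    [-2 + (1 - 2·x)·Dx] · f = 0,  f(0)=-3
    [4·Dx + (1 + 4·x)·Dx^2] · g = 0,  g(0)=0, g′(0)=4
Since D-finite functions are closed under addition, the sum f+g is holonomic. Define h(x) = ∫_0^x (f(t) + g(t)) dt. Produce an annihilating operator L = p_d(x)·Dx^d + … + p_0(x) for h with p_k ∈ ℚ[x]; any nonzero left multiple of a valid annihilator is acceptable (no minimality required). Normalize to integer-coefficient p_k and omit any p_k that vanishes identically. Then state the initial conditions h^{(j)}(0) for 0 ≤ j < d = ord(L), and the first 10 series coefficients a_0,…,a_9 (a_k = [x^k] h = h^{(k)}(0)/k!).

f: a_k = -3, -6, -12, -24, -48, -96, -192, -384, -768, -1536, …
g: a_k = 0, 4, -8, 64/3, -64, 1024/5, -2048/3, 16384/7, -8192, 262144/9, …
L₀ := lclm(L_f,L_g); ord L₀ ≤ 1+2.
Integrate: L := L₀·Dx.
L = (28 + 16·x)·Dx^2 + (-1 + 40·x + 32·x^2)·Dx^3 + (-1 - 3·x + 6·x^2 + 8·x^3)·Dx^4  (order 4).
h: a_k = 0, -3, -1, -20/3, -2/3, -112/5, 272/15, -2624/21, 1712/7, -8960/9, …
ICs: h(0) = 0, h′(0) = -3, h′′(0) = -2, h′′′(0) = -40.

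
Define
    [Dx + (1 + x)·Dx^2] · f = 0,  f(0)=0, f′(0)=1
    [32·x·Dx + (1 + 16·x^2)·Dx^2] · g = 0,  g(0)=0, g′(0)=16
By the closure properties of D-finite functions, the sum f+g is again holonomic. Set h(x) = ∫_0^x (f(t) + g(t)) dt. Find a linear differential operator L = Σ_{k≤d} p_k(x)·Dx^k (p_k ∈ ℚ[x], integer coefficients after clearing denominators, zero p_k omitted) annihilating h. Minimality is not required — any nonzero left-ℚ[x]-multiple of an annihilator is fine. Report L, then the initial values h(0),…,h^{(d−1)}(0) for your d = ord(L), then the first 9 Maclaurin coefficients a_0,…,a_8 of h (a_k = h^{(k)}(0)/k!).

L = (-32 - 96·x + 1536·x^2 + 512·x^3)·Dx^2 + (-34 - 64·x + 1440·x^2 + 3072·x^3 + 1024·x^4)·Dx^3 + (-1 + 31·x + 32·x^2 + 512·x^3 + 768·x^4 + 256·x^5)·Dx^4  (order 4).
h: a_k = 0, 0, 17/2, -1/6, -85/4, -1/20, 4097/30, -1/42, -65535/56, …
ICs: h(0) = 0, h′(0) = 0, h′′(0) = 17, h′′′(0) = -1.

f: a_k = 0, 1, -1/2, 1/3, -1/4, 1/5, -1/6, 1/7, -1/8, …
g: a_k = 0, 16, 0, -256/3, 0, 4096/5, 0, -65536/7, 0, …
L₀ := lclm(L_f,L_g); ord L₀ ≤ 2+2.
∫: right-multiply L₀ by Dx.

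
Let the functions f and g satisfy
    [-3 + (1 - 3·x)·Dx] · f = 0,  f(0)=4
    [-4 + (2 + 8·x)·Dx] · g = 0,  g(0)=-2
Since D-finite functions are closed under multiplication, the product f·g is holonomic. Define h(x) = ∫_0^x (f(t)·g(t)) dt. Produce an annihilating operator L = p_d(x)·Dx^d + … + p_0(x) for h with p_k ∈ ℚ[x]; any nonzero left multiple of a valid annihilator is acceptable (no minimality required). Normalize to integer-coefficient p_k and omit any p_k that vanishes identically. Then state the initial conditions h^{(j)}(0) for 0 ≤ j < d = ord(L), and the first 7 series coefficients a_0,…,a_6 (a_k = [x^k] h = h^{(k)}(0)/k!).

f: a_k = 4, 12, 36, 108, 324, 972, 2916, …
g: a_k = -2, -4, 4, -8, 20, -56, 168, …
f·g: L₀ = L_f ⊗_s L_g, ord ≤ 1·1.
h=∫h₀ ⇒ L = L₀·Dx.
L = (5 + 6·x)·Dx + (-1 - x + 12·x^2)·Dx^2  (order 2).
h: a_k = 0, -8, -20, -104/3, -86, -952/5, -1540/3, …
ICs: h(0) = 0, h′(0) = -8.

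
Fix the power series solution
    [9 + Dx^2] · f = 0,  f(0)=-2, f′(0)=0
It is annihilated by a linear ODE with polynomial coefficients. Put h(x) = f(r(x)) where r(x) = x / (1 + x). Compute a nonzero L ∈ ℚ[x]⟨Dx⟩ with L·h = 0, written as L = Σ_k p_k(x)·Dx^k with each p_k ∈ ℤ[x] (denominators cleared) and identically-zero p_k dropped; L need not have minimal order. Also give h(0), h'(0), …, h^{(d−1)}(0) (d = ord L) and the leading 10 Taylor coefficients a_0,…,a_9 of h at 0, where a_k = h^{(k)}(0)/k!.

f: a_k = -2, 0, 9, 0, -27/4, 0, 81/40, 0, -729/2240, 0, …
f∘r: x↦r, Dx↦Dx/r' in L_f ⇒ L₀.
L = 9 + (2 + 6·x + 6·x^2 + 2·x^3)·Dx + (1 + 4·x + 6·x^2 + 4·x^3 + x^4)·Dx^2  (order 2).
h: a_k = -2, 0, 9, -18, 81/4, -9, -819/40, 1377/20, -293553/2240, 54657/280, …
ICs: h(0) = -2, h′(0) = 0.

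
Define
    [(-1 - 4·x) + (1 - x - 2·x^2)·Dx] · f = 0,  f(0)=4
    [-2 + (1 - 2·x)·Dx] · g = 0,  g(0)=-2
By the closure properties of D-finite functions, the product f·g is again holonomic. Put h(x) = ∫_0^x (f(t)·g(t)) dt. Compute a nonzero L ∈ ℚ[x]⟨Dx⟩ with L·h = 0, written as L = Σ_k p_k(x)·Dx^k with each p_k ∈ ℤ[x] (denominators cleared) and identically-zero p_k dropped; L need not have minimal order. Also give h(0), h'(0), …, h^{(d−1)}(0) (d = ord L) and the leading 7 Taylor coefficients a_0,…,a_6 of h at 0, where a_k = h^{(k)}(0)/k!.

L = (3 + 6·x)·Dx + (-1 + x + 2·x^2)·Dx^2  (order 2).
h: a_k = 0, -8, -12, -24, -46, -456/5, -180, …
ICs: h(0) = 0, h′(0) = -8.

f: a_k = 4, 4, 12, 20, 44, 84, 172, …
g: a_k = -2, -4, -8, -16, -32, -64, -128, …
Product ⇒ symmetric product L₀, ord ≤ 1.
h=∫h₀ ⇒ L = L₀·Dx.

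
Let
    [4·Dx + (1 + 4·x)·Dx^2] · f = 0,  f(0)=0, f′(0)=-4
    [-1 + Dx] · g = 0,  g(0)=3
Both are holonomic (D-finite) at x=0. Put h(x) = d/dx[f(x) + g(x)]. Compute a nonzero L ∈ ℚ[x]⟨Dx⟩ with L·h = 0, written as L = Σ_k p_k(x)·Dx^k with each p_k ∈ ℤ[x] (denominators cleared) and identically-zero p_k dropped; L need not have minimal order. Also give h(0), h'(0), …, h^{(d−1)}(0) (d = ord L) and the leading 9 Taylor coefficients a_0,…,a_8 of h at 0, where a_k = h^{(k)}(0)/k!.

f: a_k = 0, -4, 8, -64/3, 64, -1024/5, 2048/3, -16384/7, 8192, …
g: a_k = 3, 3, 3/2, 1/2, 1/8, 1/40, 1/240, 1/1680, 1/13440, …
L₀ := lclm(L_f,L_g); ord L₀ ≤ 2+1.
h₀' ⇒ L via d/dx closure of L₀.
L = (-36 - 16·x) + (31 - 8·x - 16·x^2)·Dx + (5 + 24·x + 16·x^2)·Dx^2  (order 2).
h: a_k = -1, 19, -125/2, 513/2, -8191/8, 163841/40, -3932159/240, 110100481/1680, -3523215359/13440, …
ICs: h(0) = -1, h′(0) = 19.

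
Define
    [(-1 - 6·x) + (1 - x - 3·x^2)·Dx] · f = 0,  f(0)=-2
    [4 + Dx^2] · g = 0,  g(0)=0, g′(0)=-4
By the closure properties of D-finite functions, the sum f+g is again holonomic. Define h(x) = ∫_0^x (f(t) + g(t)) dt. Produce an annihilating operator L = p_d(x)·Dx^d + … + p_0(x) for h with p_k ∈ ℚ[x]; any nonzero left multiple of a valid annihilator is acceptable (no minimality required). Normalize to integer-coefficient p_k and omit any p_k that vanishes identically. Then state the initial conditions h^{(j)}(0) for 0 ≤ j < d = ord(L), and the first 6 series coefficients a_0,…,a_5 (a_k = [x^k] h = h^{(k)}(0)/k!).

f: a_k = -2, -2, -8, -14, -38, -80, …
g: a_k = 0, -4, 0, 8/3, 0, -8/15, …
L₀ := lclm(L_f,L_g); ord L₀ ≤ 1+2.
Integrate: L := L₀·Dx.
L = (92 + 608·x + 512·x^2 + 1104·x^3 + 360·x^4 + 432·x^5)·Dx + (-24 + 4·x + 24·x^2 + 80·x^3 + 180·x^4 + 216·x^5 + 216·x^6)·Dx^2 + (23 + 152·x + 128·x^2 + 276·x^3 + 90·x^4 + 108·x^5)·Dx^3 + (-6 + x + 6·x^2 + 20·x^3 + 45·x^4 + 54·x^5 + 54·x^6)·Dx^4  (order 4).
h: a_k = 0, -2, -3, -8/3, -17/6, -38/5, …
ICs: h(0) = 0, h′(0) = -2, h′′(0) = -6, h′′′(0) = -16.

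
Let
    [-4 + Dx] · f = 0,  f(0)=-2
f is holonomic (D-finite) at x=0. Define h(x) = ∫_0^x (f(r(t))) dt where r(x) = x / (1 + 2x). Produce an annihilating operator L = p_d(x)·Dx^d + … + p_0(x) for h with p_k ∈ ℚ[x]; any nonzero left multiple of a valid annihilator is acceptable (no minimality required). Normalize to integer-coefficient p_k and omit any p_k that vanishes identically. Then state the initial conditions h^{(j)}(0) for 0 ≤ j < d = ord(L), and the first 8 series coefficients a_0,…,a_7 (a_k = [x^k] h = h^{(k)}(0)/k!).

f: a_k = -2, -8, -16, -64/3, -64/3, -256/15, -512/45, -2048/315, …
Change of var in L_f (x↦r) gives L₀.
∫: right-multiply L₀ by Dx.
L = -4·Dx + (1 + 4·x + 4·x^2)·Dx^2  (order 2).
h: a_k = 0, -2, -4, 0, 8/3, -64/15, 64/15, -512/315, …
ICs: h(0) = 0, h′(0) = -2.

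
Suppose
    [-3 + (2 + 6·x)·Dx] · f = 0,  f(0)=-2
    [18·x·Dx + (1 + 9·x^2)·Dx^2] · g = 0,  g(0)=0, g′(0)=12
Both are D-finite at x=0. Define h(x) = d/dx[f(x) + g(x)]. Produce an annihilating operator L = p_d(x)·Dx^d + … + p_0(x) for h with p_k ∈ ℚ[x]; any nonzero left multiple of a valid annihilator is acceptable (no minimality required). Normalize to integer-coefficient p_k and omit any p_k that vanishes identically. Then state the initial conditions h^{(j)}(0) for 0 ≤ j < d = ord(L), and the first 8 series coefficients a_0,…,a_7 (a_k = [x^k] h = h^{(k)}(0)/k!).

L = (-36 - 270·x + 972·x^2 + 1458·x^3) + (-33 - 144·x + 270·x^2 + 3888·x^3 + 5103·x^4)·Dx + (-2 + 18·x + 108·x^2 + 324·x^3 + 1134·x^4 + 1458·x^5)·Dx^2  (order 2).
h: a_k = 9, 9/2, -945/8, 405/16, 115911/128, 45927/256, -9463149/1024, 2814669/2048, …
ICs: h(0) = 9, h′(0) = 9/2.

f: a_k = -2, -3, 9/4, -27/8, 405/64, -1701/128, 15309/512, -72171/1024, …
g: a_k = 0, 12, 0, -36, 0, 972/5, 0, -8748/7, …
Sum ⇒ L₀ = lclm(L_f,L_g) in ℚ(x)⟨Dx⟩.
Differentiate: ansatz ord ≤ ord L₀ ⇒ L.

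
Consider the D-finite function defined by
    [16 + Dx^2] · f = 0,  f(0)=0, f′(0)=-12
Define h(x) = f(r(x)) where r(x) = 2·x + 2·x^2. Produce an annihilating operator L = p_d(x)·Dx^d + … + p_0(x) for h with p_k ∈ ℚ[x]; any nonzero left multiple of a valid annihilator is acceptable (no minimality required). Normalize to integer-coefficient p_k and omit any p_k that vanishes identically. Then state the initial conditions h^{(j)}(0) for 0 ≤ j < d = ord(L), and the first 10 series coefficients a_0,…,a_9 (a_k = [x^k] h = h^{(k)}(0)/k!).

f: a_k = 0, -12, 0, 32, 0, -128/5, 0, 1024/105, 0, -2048/945, …
L₀ from L_f via x↦r, Dx↦r'^{-1}Dx.
L = (64 + 384·x + 768·x^2 + 512·x^3) - 2·Dx + (1 + 2·x)·Dx^2  (order 2).
h: a_k = 0, -24, -24, 256, 768, -256/5, -3840, -729088/105, 8192/15, 19853312/945, …
ICs: h(0) = 0, h′(0) = -24.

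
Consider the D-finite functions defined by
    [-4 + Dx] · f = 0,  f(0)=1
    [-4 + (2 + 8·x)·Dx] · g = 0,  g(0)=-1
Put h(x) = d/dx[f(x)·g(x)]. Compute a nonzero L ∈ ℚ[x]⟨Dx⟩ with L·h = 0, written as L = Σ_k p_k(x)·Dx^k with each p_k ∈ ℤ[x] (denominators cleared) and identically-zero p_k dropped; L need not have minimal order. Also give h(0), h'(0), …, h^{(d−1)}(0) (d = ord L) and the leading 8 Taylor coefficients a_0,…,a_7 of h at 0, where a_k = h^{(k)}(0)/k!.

f: a_k = 1, 4, 8, 32/3, 32/3, 128/15, 256/45, 1024/315, …
g: a_k = -1, -2, 2, -4, 10, -28, 84, -264, …
Product ⇒ symmetric product L₀, ord ≤ 1.
h=h₀': d/dx-closure on L₀ ⇒ L.
L = (14 + 96·x + 128·x^2) + (-3 - 20·x - 32·x^2)·Dx  (order 1).
h: a_k = -6, -28, -68, -88, -428/3, 712/15, -8984/15, 632816/315, …
ICs: h(0) = -6.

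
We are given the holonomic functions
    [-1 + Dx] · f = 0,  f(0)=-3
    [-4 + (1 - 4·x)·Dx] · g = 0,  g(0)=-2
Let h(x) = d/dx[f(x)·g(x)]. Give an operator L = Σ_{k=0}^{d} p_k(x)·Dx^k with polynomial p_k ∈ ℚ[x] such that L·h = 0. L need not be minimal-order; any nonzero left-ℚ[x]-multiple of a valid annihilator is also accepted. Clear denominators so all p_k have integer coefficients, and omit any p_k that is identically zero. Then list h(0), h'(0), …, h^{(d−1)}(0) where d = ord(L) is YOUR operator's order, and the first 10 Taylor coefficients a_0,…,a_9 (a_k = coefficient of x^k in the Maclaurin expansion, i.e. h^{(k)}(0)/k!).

f: a_k = -3, -3, -3/2, -1/2, -1/8, -1/40, -1/240, -1/1680, -1/13440, -1/120960, …
g: a_k = -2, -8, -32, -128, -512, -2048, -8192, -32768, -131072, -524288, …
L₀ := L_f ⊗_s L_g (sym. prod.), ord ≤ 1.
Derive L from L₀ (diff closure).
L = (41 - 40·x + 16·x^2) + (-5 + 24·x - 16·x^2)·Dx  (order 1).
h: a_k = 30, 246, 1479, 7889, 157781/4, 757349/4, 106028861/120, 3392923553/840, 122145247909/6720, 4885809916361/60480, …
ICs: h(0) = 30.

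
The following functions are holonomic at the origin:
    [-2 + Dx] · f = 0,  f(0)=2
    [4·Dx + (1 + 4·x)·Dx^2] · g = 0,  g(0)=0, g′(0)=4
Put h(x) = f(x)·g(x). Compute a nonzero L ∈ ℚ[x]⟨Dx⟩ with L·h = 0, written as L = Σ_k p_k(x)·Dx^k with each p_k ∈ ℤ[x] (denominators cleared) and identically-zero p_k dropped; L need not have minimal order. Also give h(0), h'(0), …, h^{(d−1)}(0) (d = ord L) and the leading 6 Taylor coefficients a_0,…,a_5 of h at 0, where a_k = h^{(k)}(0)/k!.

L = (-4 + 16·x) - 16·x·Dx + (1 + 4·x)·Dx^2  (order 2).
h: a_k = 0, 8, 0, 80/3, -64, 3344/15, …
ICs: h(0) = 0, h′(0) = 8.

f: a_k = 2, 4, 4, 8/3, 4/3, 8/15, …
g: a_k = 0, 4, -8, 64/3, -64, 1024/5, …
Sym-product of L_f,L_g gives L₀ (≤ ord 2).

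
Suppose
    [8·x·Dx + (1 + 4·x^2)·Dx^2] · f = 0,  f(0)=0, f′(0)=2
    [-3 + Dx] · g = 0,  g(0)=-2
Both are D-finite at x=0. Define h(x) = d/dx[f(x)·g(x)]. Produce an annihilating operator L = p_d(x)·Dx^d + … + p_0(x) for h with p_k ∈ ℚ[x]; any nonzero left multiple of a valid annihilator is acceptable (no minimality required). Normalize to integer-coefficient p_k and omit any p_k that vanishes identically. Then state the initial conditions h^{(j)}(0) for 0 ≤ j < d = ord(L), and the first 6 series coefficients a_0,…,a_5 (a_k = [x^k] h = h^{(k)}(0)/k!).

f: a_k = 0, 2, 0, -8/3, 0, 32/5, …
g: a_k = -2, -6, -9, -9, -27/4, -81/20, …
h₀=f·g: eliminate ⇒ L₀, order ≤ 2·1.
h=h₀': d/dx-closure on L₀ ⇒ L.
L = (3 - 144·x + 504·x^2 - 576·x^3 + 432·x^4) + (-10 + 72·x - 240·x^2 + 288·x^3 - 288·x^4)·Dx + (3 - 8·x + 24·x^2 - 32·x^3 + 48·x^4)·Dx^2  (order 2).
h: a_k = -4, -24, -38, -8, -23/2, -135, …
ICs: h(0) = -4, h′(0) = -24.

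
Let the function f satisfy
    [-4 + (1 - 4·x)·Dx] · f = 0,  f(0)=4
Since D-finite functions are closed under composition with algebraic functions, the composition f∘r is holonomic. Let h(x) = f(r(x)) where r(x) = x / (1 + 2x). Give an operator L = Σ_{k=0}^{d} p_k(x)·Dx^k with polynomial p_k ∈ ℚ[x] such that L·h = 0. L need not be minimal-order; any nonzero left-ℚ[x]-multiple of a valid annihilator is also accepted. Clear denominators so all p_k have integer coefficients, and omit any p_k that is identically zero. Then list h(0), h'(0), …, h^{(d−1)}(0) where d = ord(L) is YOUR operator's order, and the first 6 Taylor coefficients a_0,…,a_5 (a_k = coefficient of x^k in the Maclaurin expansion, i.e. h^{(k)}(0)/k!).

L = 4 + (-1 + 4·x^2)·Dx  (order 1).
h: a_k = 4, 16, 32, 64, 128, 256, …
ICs: h(0) = 4.

f: a_k = 4, 16, 64, 256, 1024, 4096, …
Change of var in L_f (x↦r) gives L₀.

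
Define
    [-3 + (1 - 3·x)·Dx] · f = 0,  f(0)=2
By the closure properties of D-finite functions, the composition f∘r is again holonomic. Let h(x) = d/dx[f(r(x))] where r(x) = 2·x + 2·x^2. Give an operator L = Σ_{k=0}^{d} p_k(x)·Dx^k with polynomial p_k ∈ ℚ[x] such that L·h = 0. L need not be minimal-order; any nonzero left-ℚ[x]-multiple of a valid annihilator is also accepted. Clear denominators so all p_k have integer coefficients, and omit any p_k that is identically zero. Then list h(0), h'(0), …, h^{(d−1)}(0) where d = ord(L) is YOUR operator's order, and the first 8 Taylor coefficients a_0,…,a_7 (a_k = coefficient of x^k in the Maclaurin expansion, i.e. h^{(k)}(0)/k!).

L = (14 + 36·x + 36·x^2) + (-1 + 4·x + 18·x^2 + 12·x^3)·Dx  (order 1).
h: a_k = 12, 168, 1728, 15840, 136080, 1122336, 8999424, 70689024, …
ICs: h(0) = 12.

f: a_k = 2, 6, 18, 54, 162, 486, 1458, 4374, …
f∘r: x↦r, Dx↦Dx/r' in L_f ⇒ L₀.
Differentiate: ansatz ord ≤ ord L₀ ⇒ L.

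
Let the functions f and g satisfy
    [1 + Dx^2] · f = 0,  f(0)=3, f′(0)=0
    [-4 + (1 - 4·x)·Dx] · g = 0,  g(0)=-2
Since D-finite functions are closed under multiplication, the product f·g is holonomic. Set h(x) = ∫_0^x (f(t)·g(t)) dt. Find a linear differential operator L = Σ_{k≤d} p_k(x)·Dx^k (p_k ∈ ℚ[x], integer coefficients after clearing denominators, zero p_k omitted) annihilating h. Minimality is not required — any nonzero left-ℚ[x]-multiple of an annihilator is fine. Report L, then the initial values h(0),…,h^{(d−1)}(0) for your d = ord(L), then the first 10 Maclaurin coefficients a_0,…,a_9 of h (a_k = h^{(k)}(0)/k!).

f: a_k = 3, 0, -3/2, 0, 1/8, 0, -1/240, 0, 1/13440, 0, …
g: a_k = -2, -8, -32, -128, -512, -2048, -8192, -32768, -131072, -524288, …
Product ⇒ symmetric product L₀, ord ≤ 2.
h=∫h₀ ⇒ L = L₀·Dx.
L = (-1 + 4·x)·Dx + 8·Dx^2 + (-1 + 4·x)·Dx^3  (order 3).
h: a_k = 0, -6, -12, -31, -93, -5953/20, -5953/6, -2857439/840, -2857439/240, -512053069/12096, …
ICs: h(0) = 0, h′(0) = -6, h′′(0) = -24.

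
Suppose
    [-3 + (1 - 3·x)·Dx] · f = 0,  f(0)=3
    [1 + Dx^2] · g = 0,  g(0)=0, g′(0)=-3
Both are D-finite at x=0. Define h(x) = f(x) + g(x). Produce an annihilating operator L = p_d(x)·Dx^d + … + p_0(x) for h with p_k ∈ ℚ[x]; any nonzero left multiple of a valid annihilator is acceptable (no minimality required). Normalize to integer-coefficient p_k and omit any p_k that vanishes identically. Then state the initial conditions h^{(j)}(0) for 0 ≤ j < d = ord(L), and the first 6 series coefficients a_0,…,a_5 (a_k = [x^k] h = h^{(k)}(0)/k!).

f: a_k = 3, 9, 27, 81, 243, 729, …
g: a_k = 0, -3, 0, 1/2, 0, -1/40, …
Sum ⇒ L₀ = lclm(L_f,L_g) in ℚ(x)⟨Dx⟩.
L = (165 - 18·x + 27·x^2) + (-19 + 63·x - 27·x^2 + 27·x^3)·Dx + (165 - 18·x + 27·x^2)·Dx^2 + (-19 + 63·x - 27·x^2 + 27·x^3)·Dx^3  (order 3).
h: a_k = 3, 6, 27, 163/2, 243, 29159/40, …
ICs: h(0) = 3, h′(0) = 6, h′′(0) = 54.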